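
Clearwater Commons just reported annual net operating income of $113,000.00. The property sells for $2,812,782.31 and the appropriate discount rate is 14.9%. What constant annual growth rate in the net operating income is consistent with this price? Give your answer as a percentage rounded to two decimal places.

P = D₀(1+g)/(r−g) ⇒ P(r−g) = D₀(1+g) ⇒ g(P+D₀) = P·r − D₀
g = (P·r − D₀)/(P + D₀) = ($2,812,782.31×0.149 − $113,000.00) / ($2,812,782.31 + $113,000.00) = 0.104623

10.46%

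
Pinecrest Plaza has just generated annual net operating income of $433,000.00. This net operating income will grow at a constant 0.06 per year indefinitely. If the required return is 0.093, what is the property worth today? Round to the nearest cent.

$13908484.85

D₁ = D₀ × (1 + g) = $433,000.00 × 1.06 = $458,980.0000
Growing perpetuity: P = D₁ / (r − g) = $458,980.0000 / (0.093 − 0.06) = $13,908,484.85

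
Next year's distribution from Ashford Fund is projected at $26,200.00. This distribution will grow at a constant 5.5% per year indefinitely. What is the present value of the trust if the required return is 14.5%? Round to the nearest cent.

Growing perpetuity: P = D₁ / (r − g) = $26,200.0000 / (0.145 − 0.055) = $291,111.11

$291111.11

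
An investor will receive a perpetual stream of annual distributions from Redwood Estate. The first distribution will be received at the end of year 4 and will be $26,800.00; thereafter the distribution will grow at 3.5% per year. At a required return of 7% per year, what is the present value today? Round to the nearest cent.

$625050.95

Value at end of year 3: C₁ / (r − g) = $26,800.00 / (0.07 − 0.035) = $765,714.2857
Discount to today: PV = $765,714.2857 / (1 + 0.07)^3 = $765,714.2857 / 1.225043 = $625,050.95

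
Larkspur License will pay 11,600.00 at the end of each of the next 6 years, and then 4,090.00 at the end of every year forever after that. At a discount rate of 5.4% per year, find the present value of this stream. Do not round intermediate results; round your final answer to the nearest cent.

113376.39

PV of 6-year annuity: 11,600.00 × [1 − (1+0.054)^−6] / 0.054 = 58132.28895
Perpetuity value at year 6: 4,090.00 / 0.054 = 75740.74074
PV of perpetuity: 75740.74074 / (1+0.054)^6 = 55244.09748
Total PV = 58132.28895 + 55244.09748 = 113376.38643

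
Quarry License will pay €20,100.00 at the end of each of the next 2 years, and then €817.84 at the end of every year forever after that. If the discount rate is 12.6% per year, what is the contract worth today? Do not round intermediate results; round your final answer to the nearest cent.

PV of 2-year annuity: €20,100.00 × [1 − (1+0.126)^−2] / 0.126 = 33704.08463
Perpetuity value at year 2: €817.84 / 0.126 = 6490.79365
PV of perpetuity: 6490.79365 / (1+0.126)^2 = 5119.42308
Total PV = 33704.08463 + 5119.42308 = 38823.50770

€38823.51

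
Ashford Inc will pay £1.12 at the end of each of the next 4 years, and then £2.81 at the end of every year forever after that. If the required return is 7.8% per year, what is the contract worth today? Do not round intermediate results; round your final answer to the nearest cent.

PV of 4-year annuity: £1.12 × [1 − (1+0.078)^−4] / 0.078 = 3.72616
Perpetuity value at year 4: £2.81 / 0.078 = 36.02564
PV of perpetuity: 36.02564 / (1+0.078)^4 = 26.67698
Total PV = 3.72616 + 26.67698 = 30.40314

£30.40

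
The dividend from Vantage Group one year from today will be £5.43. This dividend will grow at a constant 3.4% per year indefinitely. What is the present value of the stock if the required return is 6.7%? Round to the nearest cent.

£164.55

Growing perpetuity: P = D₁ / (r − g) = £5.4300 / (0.067 − 0.034) = £164.55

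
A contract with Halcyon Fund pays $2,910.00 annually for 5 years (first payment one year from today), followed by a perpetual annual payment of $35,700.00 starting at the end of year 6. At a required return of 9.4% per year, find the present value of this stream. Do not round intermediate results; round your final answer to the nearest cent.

$253558.37

PV of 5-year annuity: $2,910.00 × [1 − (1+0.094)^−5] / 0.094 = 11202.37897
Perpetuity value at year 5: $35,700.00 / 0.094 = 379787.23404
PV of perpetuity: 379787.23404 / (1+0.094)^5 = 242355.98690
Total PV = 11202.37897 + 242355.98690 = 253558.36587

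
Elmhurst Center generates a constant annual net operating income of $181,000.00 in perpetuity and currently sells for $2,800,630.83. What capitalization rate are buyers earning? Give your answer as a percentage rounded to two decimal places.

6.46%

P = C/r ⇒ r = C/P = $181,000.00/$2,800,630.83 = 0.064628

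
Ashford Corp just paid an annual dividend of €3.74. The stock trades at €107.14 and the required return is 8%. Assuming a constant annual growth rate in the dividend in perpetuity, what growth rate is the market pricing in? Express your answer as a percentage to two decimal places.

P = D₀(1+g)/(r−g) ⇒ P(r−g) = D₀(1+g) ⇒ g(P+D₀) = P·r − D₀
g = (P·r − D₀)/(P + D₀) = (€107.14×0.08 − €3.74) / (€107.14 + €3.74) = 0.043571

4.36%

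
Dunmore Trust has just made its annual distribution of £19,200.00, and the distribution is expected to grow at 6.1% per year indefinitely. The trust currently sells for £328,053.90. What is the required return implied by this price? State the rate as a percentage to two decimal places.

12.31%

D₁ = £19,200.00 × 1.061 = £20,371.2000
P = D₁/(r − g) ⇒ r = D₁/P + g = £20,371.2000/£328,053.90 + 0.061 = 0.062097 + 0.061 = 0.123097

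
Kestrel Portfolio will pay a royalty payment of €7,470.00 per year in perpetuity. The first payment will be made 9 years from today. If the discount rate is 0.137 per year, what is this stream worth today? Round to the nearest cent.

€19521.64

Value at end of year 8: C / r = €7,470.00 / 0.137 = €54,525.5474
Discount to today: PV = €54,525.5474 / (1 + 0.137)^8 = €54,525.5474 / 2.793082 = €19,521.64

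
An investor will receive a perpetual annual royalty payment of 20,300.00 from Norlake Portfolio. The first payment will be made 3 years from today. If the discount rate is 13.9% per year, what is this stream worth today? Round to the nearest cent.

Value at end of year 2: C / r = 20,300.00 / 0.139 = 146,043.1655
Discount to today: PV = 146,043.1655 / (1 + 0.139)^2 = 146,043.1655 / 1.297321 = 112,572.88

112572.88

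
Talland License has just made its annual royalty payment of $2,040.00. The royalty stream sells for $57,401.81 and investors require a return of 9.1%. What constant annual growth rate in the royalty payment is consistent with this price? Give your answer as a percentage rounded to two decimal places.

P = D₀(1+g)/(r−g) ⇒ P(r−g) = D₀(1+g) ⇒ g(P+D₀) = P·r − D₀
g = (P·r − D₀)/(P + D₀) = ($57,401.81×0.091 − $2,040.00) / ($57,401.81 + $2,040.00) = 0.053558

5.36%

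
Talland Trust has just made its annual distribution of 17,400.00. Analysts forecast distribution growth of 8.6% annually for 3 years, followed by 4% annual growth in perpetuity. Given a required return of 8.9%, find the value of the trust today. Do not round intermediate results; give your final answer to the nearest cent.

D_1 = 18896.40000
D_2 = 20521.49040
D_3 = 22286.33857
Terminal value at year 3: TV = D_3×(1+g_2)/(r−g_2) = 23177.79212/0.049 = 473016.16566
P_0 = D_1/(1+r)^1 + D_2/(1+r)^2 + D_3/(1+r)^3 + TV/(1+r)^3
    = 17352.06612 + 17304.26428 + 17256.59413 + 366262.40605 = 418175.33058

418175.33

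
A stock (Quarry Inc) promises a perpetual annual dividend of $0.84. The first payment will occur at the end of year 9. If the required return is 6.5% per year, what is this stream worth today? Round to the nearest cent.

Value at end of year 8: C / r = $0.84 / 0.065 = $12.9231
Discount to today: PV = $12.9231 / (1 + 0.065)^8 = $12.9231 / 1.654996 = $7.81

$7.81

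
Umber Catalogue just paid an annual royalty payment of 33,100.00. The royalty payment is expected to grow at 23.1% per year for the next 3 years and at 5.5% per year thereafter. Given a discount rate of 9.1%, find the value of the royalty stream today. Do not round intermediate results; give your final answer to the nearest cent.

1520441.60

D_1 = 40746.10000
D_2 = 50158.44910
D_3 = 61745.05084
Terminal value at year 3: TV = D_3×(1+g_2)/(r−g_2) = 65141.02864/0.036 = 1809473.01773
P_0 = D_1/(1+r)^1 + D_2/(1+r)^2 + D_3/(1+r)^3 + TV/(1+r)^3
    = 37347.47938 + 42140.00652 + 47547.52340 + 1393406.58842 = 1520441.59771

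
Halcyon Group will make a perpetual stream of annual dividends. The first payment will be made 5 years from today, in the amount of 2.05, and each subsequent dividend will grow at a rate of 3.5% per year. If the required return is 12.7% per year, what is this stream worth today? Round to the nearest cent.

Value at end of year 4: C₁ / (r − g) = 2.05 / (0.127 − 0.035) = 22.2826
Discount to today: PV = 22.2826 / (1 + 0.127)^4 = 22.2826 / 1.613228 = 13.81

13.81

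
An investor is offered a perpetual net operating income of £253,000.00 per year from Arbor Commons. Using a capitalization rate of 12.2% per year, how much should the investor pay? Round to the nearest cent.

Level perpetuity: PV = C / r = £253,000.00 / 0.122 = £2,073,770.49

£2073770.49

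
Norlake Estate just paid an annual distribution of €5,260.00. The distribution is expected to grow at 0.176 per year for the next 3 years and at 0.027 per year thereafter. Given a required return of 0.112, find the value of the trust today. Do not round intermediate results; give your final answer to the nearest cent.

D_1 = 6185.76000
D_2 = 7274.45376
D_3 = 8554.75762
Terminal value at year 3: TV = D_3×(1+g_2)/(r−g_2) = 8785.73608/0.085 = 103361.60091
P_0 = D_1/(1+r)^1 + D_2/(1+r)^2 + D_3/(1+r)^3 + TV/(1+r)^3
    = 5562.73381 + 5882.89115 + 6221.47482 + 75170.05457 = 92837.15436

€92837.15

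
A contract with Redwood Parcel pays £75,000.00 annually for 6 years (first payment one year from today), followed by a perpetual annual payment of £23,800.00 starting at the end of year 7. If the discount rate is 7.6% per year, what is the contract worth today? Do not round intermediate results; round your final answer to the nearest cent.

£552749.15

PV of 6-year annuity: £75,000.00 × [1 − (1+0.076)^−6] / 0.076 = 350963.74869
Perpetuity value at year 6: £23,800.00 / 0.076 = 313157.89474
PV of perpetuity: 313157.89474 / (1+0.076)^6 = 201785.39849
Total PV = 350963.74869 + 201785.39849 = 552749.14718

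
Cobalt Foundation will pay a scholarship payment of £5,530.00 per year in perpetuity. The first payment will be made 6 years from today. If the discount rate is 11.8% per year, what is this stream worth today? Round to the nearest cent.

Value at end of year 5: C / r = £5,530.00 / 0.118 = £46,864.4068
Discount to today: PV = £46,864.4068 / (1 + 0.118)^5 = £46,864.4068 / 1.746663 = £26,830.83

£26830.83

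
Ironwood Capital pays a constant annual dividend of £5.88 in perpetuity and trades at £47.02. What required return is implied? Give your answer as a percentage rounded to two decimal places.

12.51%

P = C/r ⇒ r = C/P = £5.88/£47.02 = 0.125053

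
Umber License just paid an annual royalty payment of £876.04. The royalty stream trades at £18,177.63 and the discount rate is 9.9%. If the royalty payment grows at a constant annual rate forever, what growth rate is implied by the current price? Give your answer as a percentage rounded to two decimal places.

4.85%

P = D₀(1+g)/(r−g) ⇒ P(r−g) = D₀(1+g) ⇒ g(P+D₀) = P·r − D₀
g = (P·r − D₀)/(P + D₀) = (£18,177.63×0.099 − £876.04) / (£18,177.63 + £876.04) = 0.048471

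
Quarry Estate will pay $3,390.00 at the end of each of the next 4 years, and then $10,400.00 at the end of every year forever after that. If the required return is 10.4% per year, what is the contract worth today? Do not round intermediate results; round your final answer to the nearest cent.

PV of 4-year annuity: $3,390.00 × [1 − (1+0.104)^−4] / 0.104 = 10653.45385
Perpetuity value at year 4: $10,400.00 / 0.104 = 100000.00000
PV of perpetuity: 100000.00000 / (1+0.104)^4 = 67316.83773
Total PV = 10653.45385 + 67316.83773 = 77970.29159

$77970.29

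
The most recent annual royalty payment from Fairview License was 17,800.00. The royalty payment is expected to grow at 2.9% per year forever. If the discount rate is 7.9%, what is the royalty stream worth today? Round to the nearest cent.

366324.00

D₁ = D₀ × (1 + g) = 17,800.00 × 1.029 = 18,316.2000
Growing perpetuity: P = D₁ / (r − g) = 18,316.2000 / (0.079 − 0.029) = 366,324.00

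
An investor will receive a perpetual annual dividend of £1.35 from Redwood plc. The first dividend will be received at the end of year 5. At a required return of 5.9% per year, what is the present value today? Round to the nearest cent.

Value at end of year 4: C / r = £1.35 / 0.059 = £22.8814
Discount to today: PV = £22.8814 / (1 + 0.059)^4 = £22.8814 / 1.257720 = £18.19

£18.19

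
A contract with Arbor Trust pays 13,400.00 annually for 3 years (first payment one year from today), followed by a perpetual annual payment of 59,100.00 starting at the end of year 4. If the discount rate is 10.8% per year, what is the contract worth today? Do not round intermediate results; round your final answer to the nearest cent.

PV of 3-year annuity: 13,400.00 × [1 − (1+0.108)^−3] / 0.108 = 32860.01937
Perpetuity value at year 3: 59,100.00 / 0.108 = 547222.22222
PV of perpetuity: 547222.22222 / (1+0.108)^3 = 402294.82337
Total PV = 32860.01937 + 402294.82337 = 435154.84274

435154.84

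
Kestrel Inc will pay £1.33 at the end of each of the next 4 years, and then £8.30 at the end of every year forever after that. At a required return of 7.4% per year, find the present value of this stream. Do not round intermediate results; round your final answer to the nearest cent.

PV of 4-year annuity: £1.33 × [1 − (1+0.074)^−4] / 0.074 = 4.46461
Perpetuity value at year 4: £8.30 / 0.074 = 112.16216
PV of perpetuity: 112.16216 / (1+0.074)^4 = 84.30032
Total PV = 4.46461 + 84.30032 = 88.76493

£88.76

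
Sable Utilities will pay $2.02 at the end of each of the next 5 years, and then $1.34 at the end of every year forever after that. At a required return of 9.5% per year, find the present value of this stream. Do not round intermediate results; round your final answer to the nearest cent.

PV of 5-year annuity: $2.02 × [1 − (1+0.095)^−5] / 0.095 = 7.75621
Perpetuity value at year 5: $1.34 / 0.095 = 14.10526
PV of perpetuity: 14.10526 / (1+0.095)^5 = 8.96005
Total PV = 7.75621 + 8.96005 = 16.71627

$16.72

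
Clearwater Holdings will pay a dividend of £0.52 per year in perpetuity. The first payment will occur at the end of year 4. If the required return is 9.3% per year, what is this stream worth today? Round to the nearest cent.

£4.28

Value at end of year 3: C / r = £0.52 / 0.093 = £5.5914
Discount to today: PV = £5.5914 / (1 + 0.093)^3 = £5.5914 / 1.305751 = £4.28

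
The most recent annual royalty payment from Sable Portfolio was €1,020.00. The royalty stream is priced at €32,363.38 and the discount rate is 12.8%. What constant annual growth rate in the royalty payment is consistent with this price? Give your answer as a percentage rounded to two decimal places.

P = D₀(1+g)/(r−g) ⇒ P(r−g) = D₀(1+g) ⇒ g(P+D₀) = P·r − D₀
g = (P·r − D₀)/(P + D₀) = (€32,363.38×0.128 − €1,020.00) / (€32,363.38 + €1,020.00) = 0.093535

9.35%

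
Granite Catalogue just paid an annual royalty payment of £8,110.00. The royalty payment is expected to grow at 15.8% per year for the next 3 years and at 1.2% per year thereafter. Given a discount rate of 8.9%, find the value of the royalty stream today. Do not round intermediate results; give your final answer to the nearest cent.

D_1 = 9391.38000
D_2 = 10875.21804
D_3 = 12593.50249
Terminal value at year 3: TV = D_3×(1+g_2)/(r−g_2) = 12744.62452/0.077 = 165514.60416
P_0 = D_1/(1+r)^1 + D_2/(1+r)^2 + D_3/(1+r)^3 + TV/(1+r)^3
    = 8623.85675 + 9170.27192 + 9751.30843 + 128160.05362 = 155705.49071

£155705.49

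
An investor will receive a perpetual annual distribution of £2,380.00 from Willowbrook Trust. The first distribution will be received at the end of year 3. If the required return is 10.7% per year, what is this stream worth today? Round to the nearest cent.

£18150.89

Value at end of year 2: C / r = £2,380.00 / 0.107 = £22,242.9907
Discount to today: PV = £22,242.9907 / (1 + 0.107)^2 = £22,242.9907 / 1.225449 = £18,150.89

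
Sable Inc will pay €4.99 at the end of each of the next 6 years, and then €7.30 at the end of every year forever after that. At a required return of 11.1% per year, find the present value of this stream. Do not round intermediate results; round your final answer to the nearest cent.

PV of 6-year annuity: €4.99 × [1 − (1+0.111)^−6] / 0.111 = 21.04971
Perpetuity value at year 6: €7.30 / 0.111 = 65.76577
PV of perpetuity: 65.76577 / (1+0.111)^6 = 34.97160
Total PV = 21.04971 + 34.97160 = 56.02131

€56.02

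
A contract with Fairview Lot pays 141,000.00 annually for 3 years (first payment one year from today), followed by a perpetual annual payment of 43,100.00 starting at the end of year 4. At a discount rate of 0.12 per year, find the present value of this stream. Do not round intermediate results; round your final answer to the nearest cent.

594305.95

PV of 3-year annuity: 141,000.00 × [1 − (1+0.12)^−3] / 0.12 = 338658.20882
Perpetuity value at year 3: 43,100.00 / 0.12 = 359166.66667
PV of perpetuity: 359166.66667 / (1+0.12)^3 = 255647.73901
Total PV = 338658.20882 + 255647.73901 = 594305.94783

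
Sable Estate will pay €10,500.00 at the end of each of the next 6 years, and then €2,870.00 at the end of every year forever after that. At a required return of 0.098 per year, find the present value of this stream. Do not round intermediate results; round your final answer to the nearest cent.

PV of 6-year annuity: €10,500.00 × [1 − (1+0.098)^−6] / 0.098 = 45999.51376
Perpetuity value at year 6: €2,870.00 / 0.098 = 29285.71429
PV of perpetuity: 29285.71429 / (1+0.098)^6 = 16712.51386
Total PV = 45999.51376 + 16712.51386 = 62712.02762

€62712.03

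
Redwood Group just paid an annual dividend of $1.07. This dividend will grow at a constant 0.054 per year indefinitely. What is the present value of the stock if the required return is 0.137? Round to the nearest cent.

D₁ = D₀ × (1 + g) = $1.07 × 1.054 = $1.1278
Growing perpetuity: P = D₁ / (r − g) = $1.1278 / (0.137 − 0.054) = $13.59

$13.59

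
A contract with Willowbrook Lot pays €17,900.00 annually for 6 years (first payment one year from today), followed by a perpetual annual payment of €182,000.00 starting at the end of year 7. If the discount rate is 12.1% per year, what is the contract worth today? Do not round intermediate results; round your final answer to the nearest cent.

PV of 6-year annuity: €17,900.00 × [1 − (1+0.121)^−6] / 0.121 = 73386.22957
Perpetuity value at year 6: €182,000.00 / 0.121 = 1504132.23140
PV of perpetuity: 1504132.23140 / (1+0.121)^6 = 757970.56764
Total PV = 73386.22957 + 757970.56764 = 831356.79721

€831356.80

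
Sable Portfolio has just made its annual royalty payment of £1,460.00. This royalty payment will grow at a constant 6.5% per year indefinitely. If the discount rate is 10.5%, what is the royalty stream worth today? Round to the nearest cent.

£38872.50

D₁ = D₀ × (1 + g) = £1,460.00 × 1.065 = £1,554.9000
Growing perpetuity: P = D₁ / (r − g) = £1,554.9000 / (0.105 − 0.065) = £38,872.50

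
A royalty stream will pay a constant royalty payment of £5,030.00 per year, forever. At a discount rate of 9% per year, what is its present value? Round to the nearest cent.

£55888.89

Level perpetuity: PV = C / r = £5,030.00 / 0.09 = £55,888.89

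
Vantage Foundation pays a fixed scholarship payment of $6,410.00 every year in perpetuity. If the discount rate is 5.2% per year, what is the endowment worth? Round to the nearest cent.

Level perpetuity: PV = C / r = $6,410.00 / 0.052 = $123,269.23

$123269.23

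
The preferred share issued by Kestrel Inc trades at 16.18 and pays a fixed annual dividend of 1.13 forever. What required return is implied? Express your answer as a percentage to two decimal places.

6.98%

P = C/r ⇒ r = C/P = 1.13/16.18 = 0.069839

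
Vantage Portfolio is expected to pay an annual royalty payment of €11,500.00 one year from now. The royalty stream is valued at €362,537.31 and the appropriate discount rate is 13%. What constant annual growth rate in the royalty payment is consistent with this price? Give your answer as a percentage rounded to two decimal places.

P = D₁/(r−g) ⇒ g = r − D₁/P = 0.13 − €11,500.00/€362,537.31 = 0.098279

9.83%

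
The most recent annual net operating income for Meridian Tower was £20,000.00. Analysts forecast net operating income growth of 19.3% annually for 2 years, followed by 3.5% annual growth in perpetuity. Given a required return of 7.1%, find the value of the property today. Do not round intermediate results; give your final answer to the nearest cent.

D_1 = 23860.00000
D_2 = 28464.98000
Terminal value at year 2: TV = D_2×(1+g_2)/(r−g_2) = 29461.25430/0.036 = 818368.17500
P_0 = D_1/(1+r)^1 + D_2/(1+r)^2 + TV/(1+r)^2
    = 22278.24463 + 24816.00919 + 713460.26428 = 760554.51810

£760554.52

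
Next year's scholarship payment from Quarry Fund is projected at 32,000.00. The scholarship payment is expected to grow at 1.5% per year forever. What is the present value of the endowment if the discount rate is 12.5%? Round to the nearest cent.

Growing perpetuity: P = D₁ / (r − g) = 32,000.0000 / (0.125 − 0.015) = 290,909.09

290909.09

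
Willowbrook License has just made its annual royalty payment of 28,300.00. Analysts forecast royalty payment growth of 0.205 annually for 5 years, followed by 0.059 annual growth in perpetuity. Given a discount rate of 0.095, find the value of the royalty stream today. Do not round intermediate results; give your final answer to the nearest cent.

D_1 = 34101.50000
D_2 = 41092.30750
D_3 = 49516.23054
D_4 = 59667.05780
D_5 = 71898.80465
Terminal value at year 5: TV = D_5×(1+g_2)/(r−g_2) = 76140.83412/0.036 = 2115023.17001
P_0 = D_1/(1+r)^1 + D_2/(1+r)^2 + D_3/(1+r)^3 + D_4/(1+r)^4 + D_5/(1+r)^5 + TV/(1+r)^5
    = 31142.92237 + 34271.43512 + 37714.22769 + 41502.87157 + 45672.10981 + 1343521.23030 = 1533824.79688

1533824.80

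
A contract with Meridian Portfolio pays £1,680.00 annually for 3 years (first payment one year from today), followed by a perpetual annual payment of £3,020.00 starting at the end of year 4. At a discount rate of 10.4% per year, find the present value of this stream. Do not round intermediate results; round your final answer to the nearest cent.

£25729.41

PV of 3-year annuity: £1,680.00 × [1 − (1+0.104)^−3] / 0.104 = 4148.66488
Perpetuity value at year 3: £3,020.00 / 0.104 = 29038.46154
PV of perpetuity: 29038.46154 / (1+0.104)^3 = 21580.74253
Total PV = 4148.66488 + 21580.74253 = 25729.40741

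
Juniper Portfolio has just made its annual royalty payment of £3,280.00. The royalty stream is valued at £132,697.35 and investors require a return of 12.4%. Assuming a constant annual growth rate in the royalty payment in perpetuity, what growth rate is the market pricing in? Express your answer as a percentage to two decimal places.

9.69%

P = D₀(1+g)/(r−g) ⇒ P(r−g) = D₀(1+g) ⇒ g(P+D₀) = P·r − D₀
g = (P·r − D₀)/(P + D₀) = (£132,697.35×0.124 − £3,280.00) / (£132,697.35 + £3,280.00) = 0.096887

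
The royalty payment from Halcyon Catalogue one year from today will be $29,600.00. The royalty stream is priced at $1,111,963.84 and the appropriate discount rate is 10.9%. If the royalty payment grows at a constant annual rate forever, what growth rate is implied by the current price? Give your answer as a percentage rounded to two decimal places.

P = D₁/(r−g) ⇒ g = r − D₁/P = 0.109 − $29,600.00/$1,111,963.84 = 0.082380

8.24%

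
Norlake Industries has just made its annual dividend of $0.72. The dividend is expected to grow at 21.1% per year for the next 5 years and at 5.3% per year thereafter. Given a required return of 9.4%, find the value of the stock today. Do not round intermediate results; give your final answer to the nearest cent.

D_1 = 0.87192
D_2 = 1.05590
D_3 = 1.27869
D_4 = 1.54849
D_5 = 1.87522
Terminal value at year 5: TV = D_5×(1+g_2)/(r−g_2) = 1.97461/0.041 = 48.16125
P_0 = D_1/(1+r)^1 + D_2/(1+r)^2 + D_3/(1+r)^3 + D_4/(1+r)^4 + D_5/(1+r)^5 + TV/(1+r)^5
    = 0.79700 + 0.88224 + 0.97659 + 1.08104 + 1.19665 + 30.73344 = 35.66695

$35.67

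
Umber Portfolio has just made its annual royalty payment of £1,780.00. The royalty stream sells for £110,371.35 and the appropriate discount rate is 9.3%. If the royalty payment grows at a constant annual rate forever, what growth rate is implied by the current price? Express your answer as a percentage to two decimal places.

7.57%

P = D₀(1+g)/(r−g) ⇒ P(r−g) = D₀(1+g) ⇒ g(P+D₀) = P·r − D₀
g = (P·r − D₀)/(P + D₀) = (£110,371.35×0.093 − £1,780.00) / (£110,371.35 + £1,780.00) = 0.075653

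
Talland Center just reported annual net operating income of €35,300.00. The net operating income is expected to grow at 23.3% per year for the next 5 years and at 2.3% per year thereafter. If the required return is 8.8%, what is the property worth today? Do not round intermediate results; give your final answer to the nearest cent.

€1299432.13

D_1 = 43524.90000
D_2 = 53666.20170
D_3 = 66170.42670
D_4 = 81588.13612
D_5 = 100598.17183
Terminal value at year 5: TV = D_5×(1+g_2)/(r−g_2) = 102911.92978/0.065 = 1583260.45821
P_0 = D_1/(1+r)^1 + D_2/(1+r)^2 + D_3/(1+r)^3 + D_4/(1+r)^4 + D_5/(1+r)^5 + TV/(1+r)^5
    = 40004.50368 + 45335.98624 + 51378.00647 + 58225.25917 + 65985.05933 + 1038503.31845 = 1299432.13334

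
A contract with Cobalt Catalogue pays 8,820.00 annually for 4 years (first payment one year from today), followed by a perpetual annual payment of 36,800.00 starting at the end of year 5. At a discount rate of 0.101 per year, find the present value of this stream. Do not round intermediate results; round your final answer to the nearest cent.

PV of 4-year annuity: 8,820.00 × [1 − (1+0.101)^−4] / 0.101 = 27897.79932
Perpetuity value at year 4: 36,800.00 / 0.101 = 364356.43564
PV of perpetuity: 364356.43564 / (1+0.101)^4 = 247957.45434
Total PV = 27897.79932 + 247957.45434 = 275855.25366

275855.25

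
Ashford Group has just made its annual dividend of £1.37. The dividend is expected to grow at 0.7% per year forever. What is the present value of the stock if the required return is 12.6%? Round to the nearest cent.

£11.59

D₁ = D₀ × (1 + g) = £1.37 × 1.007 = £1.3796
Growing perpetuity: P = D₁ / (r − g) = £1.3796 / (0.126 − 0.007) = £11.59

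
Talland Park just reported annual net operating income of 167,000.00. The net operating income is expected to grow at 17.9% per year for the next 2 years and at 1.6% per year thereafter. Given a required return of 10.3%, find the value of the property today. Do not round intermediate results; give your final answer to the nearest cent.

2597581.71

D_1 = 196893.00000
D_2 = 232136.84700
Terminal value at year 2: TV = D_2×(1+g_2)/(r−g_2) = 235851.03655/0.087 = 2710931.45462
P_0 = D_1/(1+r)^1 + D_2/(1+r)^2 + TV/(1+r)^2
    = 178506.79964 + 190806.45220 + 2228268.45323 = 2597581.70507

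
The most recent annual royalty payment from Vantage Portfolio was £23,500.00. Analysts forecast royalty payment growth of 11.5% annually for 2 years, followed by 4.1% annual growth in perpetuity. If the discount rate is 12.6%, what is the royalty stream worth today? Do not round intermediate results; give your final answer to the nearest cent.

D_1 = 26202.50000
D_2 = 29215.78750
Terminal value at year 2: TV = D_2×(1+g_2)/(r−g_2) = 30413.63479/0.085 = 357807.46809
P_0 = D_1/(1+r)^1 + D_2/(1+r)^2 + TV/(1+r)^2
    = 23270.42629 + 23043.09530 + 282210.14365 = 328523.66524

£328523.67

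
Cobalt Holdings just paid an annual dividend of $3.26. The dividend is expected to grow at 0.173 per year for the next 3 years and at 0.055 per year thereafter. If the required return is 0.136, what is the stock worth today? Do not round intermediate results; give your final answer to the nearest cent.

$57.18

D_1 = 3.82398
D_2 = 4.48553
D_3 = 5.26152
Terminal value at year 3: TV = D_3×(1+g_2)/(r−g_2) = 5.55091/0.081 = 68.52974
P_0 = D_1/(1+r)^1 + D_2/(1+r)^2 + D_3/(1+r)^3 + TV/(1+r)^3
    = 3.36618 + 3.47582 + 3.58903 + 46.74596 = 57.17698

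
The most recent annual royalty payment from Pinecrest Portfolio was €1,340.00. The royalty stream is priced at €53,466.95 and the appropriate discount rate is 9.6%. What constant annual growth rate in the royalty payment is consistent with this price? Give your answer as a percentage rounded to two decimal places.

6.92%

P = D₀(1+g)/(r−g) ⇒ P(r−g) = D₀(1+g) ⇒ g(P+D₀) = P·r − D₀
g = (P·r − D₀)/(P + D₀) = (€53,466.95×0.096 − €1,340.00) / (€53,466.95 + €1,340.00) = 0.069203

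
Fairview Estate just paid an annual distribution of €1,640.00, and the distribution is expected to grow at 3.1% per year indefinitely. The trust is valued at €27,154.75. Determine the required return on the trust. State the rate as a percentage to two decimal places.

D₁ = €1,640.00 × 1.031 = €1,690.8400
P = D₁/(r − g) ⇒ r = D₁/P + g = €1,690.8400/€27,154.75 + 0.031 = 0.062267 + 0.031 = 0.093267

9.33%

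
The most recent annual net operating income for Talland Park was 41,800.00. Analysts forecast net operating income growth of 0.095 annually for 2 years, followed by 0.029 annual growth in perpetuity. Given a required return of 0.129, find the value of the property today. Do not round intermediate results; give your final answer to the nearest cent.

484467.18

D_1 = 45771.00000
D_2 = 50119.24500
Terminal value at year 2: TV = D_2×(1+g_2)/(r−g_2) = 51572.70311/0.1 = 515727.03105
P_0 = D_1/(1+r)^1 + D_2/(1+r)^2 + TV/(1+r)^2
    = 40541.18689 + 39320.28312 + 404605.71333 = 484467.18335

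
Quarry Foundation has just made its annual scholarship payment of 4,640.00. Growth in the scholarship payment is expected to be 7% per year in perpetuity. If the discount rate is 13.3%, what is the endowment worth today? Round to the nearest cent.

78806.35

D₁ = D₀ × (1 + g) = 4,640.00 × 1.07 = 4,964.8000
Growing perpetuity: P = D₁ / (r − g) = 4,964.8000 / (0.133 − 0.07) = 78,806.35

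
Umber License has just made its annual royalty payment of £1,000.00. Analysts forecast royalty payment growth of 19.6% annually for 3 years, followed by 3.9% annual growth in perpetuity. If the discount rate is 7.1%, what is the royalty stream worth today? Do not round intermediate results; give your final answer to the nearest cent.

D_1 = 1196.00000
D_2 = 1430.41600
D_3 = 1710.77754
Terminal value at year 3: TV = D_3×(1+g_2)/(r−g_2) = 1777.49786/0.032 = 55546.80812
P_0 = D_1/(1+r)^1 + D_2/(1+r)^2 + D_3/(1+r)^3 + TV/(1+r)^3
    = 1116.71335 + 1247.04871 + 1392.59595 + 45215.84961 = 48972.20762

£48972.21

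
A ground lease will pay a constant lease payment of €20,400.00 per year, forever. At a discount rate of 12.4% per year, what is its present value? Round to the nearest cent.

Level perpetuity: PV = C / r = €20,400.00 / 0.124 = €164,516.13

€164516.13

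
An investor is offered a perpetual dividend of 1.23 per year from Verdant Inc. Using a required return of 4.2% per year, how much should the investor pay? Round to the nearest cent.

29.29

Level perpetuity: PV = C / r = 1.23 / 0.042 = 29.29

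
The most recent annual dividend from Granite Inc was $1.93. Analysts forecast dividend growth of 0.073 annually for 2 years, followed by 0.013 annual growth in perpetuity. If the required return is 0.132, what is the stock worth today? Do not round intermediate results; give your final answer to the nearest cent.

$18.32

D_1 = 2.07089
D_2 = 2.22206
Terminal value at year 2: TV = D_2×(1+g_2)/(r−g_2) = 2.25095/0.119 = 18.91556
P_0 = D_1/(1+r)^1 + D_2/(1+r)^2 + TV/(1+r)^2
    = 1.82941 + 1.73406 + 14.76136 = 18.32483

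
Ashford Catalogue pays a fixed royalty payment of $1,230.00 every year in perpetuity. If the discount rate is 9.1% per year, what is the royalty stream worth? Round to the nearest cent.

Level perpetuity: PV = C / r = $1,230.00 / 0.091 = $13,516.48

$13516.48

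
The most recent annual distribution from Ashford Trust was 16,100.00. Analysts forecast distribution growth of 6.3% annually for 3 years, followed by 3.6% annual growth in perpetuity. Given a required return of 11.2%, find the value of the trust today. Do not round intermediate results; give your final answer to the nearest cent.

D_1 = 17114.30000
D_2 = 18192.50090
D_3 = 19338.62846
Terminal value at year 3: TV = D_3×(1+g_2)/(r−g_2) = 20034.81908/0.076 = 263616.04054
P_0 = D_1/(1+r)^1 + D_2/(1+r)^2 + D_3/(1+r)^3 + TV/(1+r)^3
    = 15390.55755 + 14712.37651 + 14064.07934 + 191715.60790 = 235882.62131

235882.62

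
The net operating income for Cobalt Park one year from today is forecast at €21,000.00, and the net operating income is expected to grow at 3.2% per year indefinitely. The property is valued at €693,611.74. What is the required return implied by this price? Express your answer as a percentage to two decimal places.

6.23%

P = D₁/(r − g) ⇒ r = D₁/P + g = €21,000.0000/€693,611.74 + 0.032 = 0.030276 + 0.032 = 0.062276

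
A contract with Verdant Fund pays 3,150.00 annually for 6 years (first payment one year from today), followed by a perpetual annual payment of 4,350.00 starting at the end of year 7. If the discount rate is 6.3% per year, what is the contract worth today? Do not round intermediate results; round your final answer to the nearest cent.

63202.04

PV of 6-year annuity: 3,150.00 × [1 − (1+0.063)^−6] / 0.063 = 15344.63980
Perpetuity value at year 6: 4,350.00 / 0.063 = 69047.61905
PV of perpetuity: 69047.61905 / (1+0.063)^6 = 47857.40218
Total PV = 15344.63980 + 47857.40218 = 63202.04198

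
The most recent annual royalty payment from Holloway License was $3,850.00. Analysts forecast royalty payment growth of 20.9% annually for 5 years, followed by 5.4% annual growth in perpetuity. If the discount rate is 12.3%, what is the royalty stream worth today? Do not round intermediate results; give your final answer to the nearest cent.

$109202.93

D_1 = 4654.65000
D_2 = 5627.47185
D_3 = 6803.61347
D_4 = 8225.56868
D_5 = 9944.71254
Terminal value at year 5: TV = D_5×(1+g_2)/(r−g_2) = 10481.72701/0.069 = 151909.08714
P_0 = D_1/(1+r)^1 + D_2/(1+r)^2 + D_3/(1+r)^3 + D_4/(1+r)^4 + D_5/(1+r)^5 + TV/(1+r)^5
    = 4144.83526 + 4462.24918 + 4803.97085 + 5171.86176 + 5567.92597 + 85052.08659 = 109202.92961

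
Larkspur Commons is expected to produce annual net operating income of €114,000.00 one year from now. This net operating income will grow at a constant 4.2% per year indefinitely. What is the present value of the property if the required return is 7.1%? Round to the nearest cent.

Growing perpetuity: P = D₁ / (r − g) = €114,000.0000 / (0.071 − 0.042) = €3,931,034.48

€3931034.48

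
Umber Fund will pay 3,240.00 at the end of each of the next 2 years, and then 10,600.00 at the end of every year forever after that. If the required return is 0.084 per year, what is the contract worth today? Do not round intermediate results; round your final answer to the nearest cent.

113137.28

PV of 2-year annuity: 3,240.00 × [1 − (1+0.084)^−2] / 0.084 = 5746.24529
Perpetuity value at year 2: 10,600.00 / 0.084 = 126190.47619
PV of perpetuity: 126190.47619 / (1+0.084)^2 = 107391.03174
Total PV = 5746.24529 + 107391.03174 = 113137.27702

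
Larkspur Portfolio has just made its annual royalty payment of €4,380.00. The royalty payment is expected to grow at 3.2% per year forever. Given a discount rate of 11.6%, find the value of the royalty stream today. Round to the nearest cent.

€53811.43

D₁ = D₀ × (1 + g) = €4,380.00 × 1.032 = €4,520.1600
Growing perpetuity: P = D₁ / (r − g) = €4,520.1600 / (0.116 − 0.032) = €53,811.43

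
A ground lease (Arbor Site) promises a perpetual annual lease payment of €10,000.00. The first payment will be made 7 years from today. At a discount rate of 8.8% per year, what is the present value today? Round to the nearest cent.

Value at end of year 6: C / r = €10,000.00 / 0.088 = €113,636.3636
Discount to today: PV = €113,636.3636 / (1 + 0.088)^6 = €113,636.3636 / 1.658721 = €68,508.42

€68508.42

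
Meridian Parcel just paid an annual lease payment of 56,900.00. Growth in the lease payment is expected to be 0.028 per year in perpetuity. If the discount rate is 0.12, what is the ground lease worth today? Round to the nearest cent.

D₁ = D₀ × (1 + g) = 56,900.00 × 1.028 = 58,493.2000
Growing perpetuity: P = D₁ / (r − g) = 58,493.2000 / (0.12 − 0.028) = 635,795.65

635795.65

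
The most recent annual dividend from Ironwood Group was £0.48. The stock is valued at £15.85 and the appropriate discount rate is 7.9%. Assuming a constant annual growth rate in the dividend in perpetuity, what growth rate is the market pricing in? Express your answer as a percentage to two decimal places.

4.73%

P = D₀(1+g)/(r−g) ⇒ P(r−g) = D₀(1+g) ⇒ g(P+D₀) = P·r − D₀
g = (P·r − D₀)/(P + D₀) = (£15.85×0.079 − £0.48) / (£15.85 + £0.48) = 0.047284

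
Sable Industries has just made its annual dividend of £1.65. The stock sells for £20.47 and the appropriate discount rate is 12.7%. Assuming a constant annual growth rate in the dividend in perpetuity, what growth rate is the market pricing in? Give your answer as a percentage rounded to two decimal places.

P = D₀(1+g)/(r−g) ⇒ P(r−g) = D₀(1+g) ⇒ g(P+D₀) = P·r − D₀
g = (P·r − D₀)/(P + D₀) = (£20.47×0.127 − £1.65) / (£20.47 + £1.65) = 0.042934

4.29%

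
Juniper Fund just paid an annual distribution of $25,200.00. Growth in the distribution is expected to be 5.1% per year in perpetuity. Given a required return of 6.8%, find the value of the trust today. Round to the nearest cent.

$1557952.94

D₁ = D₀ × (1 + g) = $25,200.00 × 1.051 = $26,485.2000
Growing perpetuity: P = D₁ / (r − g) = $26,485.2000 / (0.068 − 0.051) = $1,557,952.94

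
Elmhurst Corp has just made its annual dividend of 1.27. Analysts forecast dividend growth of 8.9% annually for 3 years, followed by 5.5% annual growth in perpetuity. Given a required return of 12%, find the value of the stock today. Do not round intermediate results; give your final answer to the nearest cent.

22.55

D_1 = 1.38303
D_2 = 1.50612
D_3 = 1.64016
Terminal value at year 3: TV = D_3×(1+g_2)/(r−g_2) = 1.73037/0.065 = 26.62113
P_0 = D_1/(1+r)^1 + D_2/(1+r)^2 + D_3/(1+r)^3 + TV/(1+r)^3
    = 1.23485 + 1.20067 + 1.16744 + 18.94839 = 22.55135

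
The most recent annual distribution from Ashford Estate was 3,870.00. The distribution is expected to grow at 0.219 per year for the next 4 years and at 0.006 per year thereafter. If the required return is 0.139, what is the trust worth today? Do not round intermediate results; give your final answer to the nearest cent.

56799.96

D_1 = 4717.53000
D_2 = 5750.66907
D_3 = 7010.06560
D_4 = 8545.26996
Terminal value at year 4: TV = D_4×(1+g_2)/(r−g_2) = 8596.54158/0.133 = 64635.65099
P_0 = D_1/(1+r)^1 + D_2/(1+r)^2 + D_3/(1+r)^3 + D_4/(1+r)^4 + TV/(1+r)^4
    = 4141.81738 + 4432.72642 + 4744.06805 + 5077.27739 + 38404.06808 = 56799.95732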